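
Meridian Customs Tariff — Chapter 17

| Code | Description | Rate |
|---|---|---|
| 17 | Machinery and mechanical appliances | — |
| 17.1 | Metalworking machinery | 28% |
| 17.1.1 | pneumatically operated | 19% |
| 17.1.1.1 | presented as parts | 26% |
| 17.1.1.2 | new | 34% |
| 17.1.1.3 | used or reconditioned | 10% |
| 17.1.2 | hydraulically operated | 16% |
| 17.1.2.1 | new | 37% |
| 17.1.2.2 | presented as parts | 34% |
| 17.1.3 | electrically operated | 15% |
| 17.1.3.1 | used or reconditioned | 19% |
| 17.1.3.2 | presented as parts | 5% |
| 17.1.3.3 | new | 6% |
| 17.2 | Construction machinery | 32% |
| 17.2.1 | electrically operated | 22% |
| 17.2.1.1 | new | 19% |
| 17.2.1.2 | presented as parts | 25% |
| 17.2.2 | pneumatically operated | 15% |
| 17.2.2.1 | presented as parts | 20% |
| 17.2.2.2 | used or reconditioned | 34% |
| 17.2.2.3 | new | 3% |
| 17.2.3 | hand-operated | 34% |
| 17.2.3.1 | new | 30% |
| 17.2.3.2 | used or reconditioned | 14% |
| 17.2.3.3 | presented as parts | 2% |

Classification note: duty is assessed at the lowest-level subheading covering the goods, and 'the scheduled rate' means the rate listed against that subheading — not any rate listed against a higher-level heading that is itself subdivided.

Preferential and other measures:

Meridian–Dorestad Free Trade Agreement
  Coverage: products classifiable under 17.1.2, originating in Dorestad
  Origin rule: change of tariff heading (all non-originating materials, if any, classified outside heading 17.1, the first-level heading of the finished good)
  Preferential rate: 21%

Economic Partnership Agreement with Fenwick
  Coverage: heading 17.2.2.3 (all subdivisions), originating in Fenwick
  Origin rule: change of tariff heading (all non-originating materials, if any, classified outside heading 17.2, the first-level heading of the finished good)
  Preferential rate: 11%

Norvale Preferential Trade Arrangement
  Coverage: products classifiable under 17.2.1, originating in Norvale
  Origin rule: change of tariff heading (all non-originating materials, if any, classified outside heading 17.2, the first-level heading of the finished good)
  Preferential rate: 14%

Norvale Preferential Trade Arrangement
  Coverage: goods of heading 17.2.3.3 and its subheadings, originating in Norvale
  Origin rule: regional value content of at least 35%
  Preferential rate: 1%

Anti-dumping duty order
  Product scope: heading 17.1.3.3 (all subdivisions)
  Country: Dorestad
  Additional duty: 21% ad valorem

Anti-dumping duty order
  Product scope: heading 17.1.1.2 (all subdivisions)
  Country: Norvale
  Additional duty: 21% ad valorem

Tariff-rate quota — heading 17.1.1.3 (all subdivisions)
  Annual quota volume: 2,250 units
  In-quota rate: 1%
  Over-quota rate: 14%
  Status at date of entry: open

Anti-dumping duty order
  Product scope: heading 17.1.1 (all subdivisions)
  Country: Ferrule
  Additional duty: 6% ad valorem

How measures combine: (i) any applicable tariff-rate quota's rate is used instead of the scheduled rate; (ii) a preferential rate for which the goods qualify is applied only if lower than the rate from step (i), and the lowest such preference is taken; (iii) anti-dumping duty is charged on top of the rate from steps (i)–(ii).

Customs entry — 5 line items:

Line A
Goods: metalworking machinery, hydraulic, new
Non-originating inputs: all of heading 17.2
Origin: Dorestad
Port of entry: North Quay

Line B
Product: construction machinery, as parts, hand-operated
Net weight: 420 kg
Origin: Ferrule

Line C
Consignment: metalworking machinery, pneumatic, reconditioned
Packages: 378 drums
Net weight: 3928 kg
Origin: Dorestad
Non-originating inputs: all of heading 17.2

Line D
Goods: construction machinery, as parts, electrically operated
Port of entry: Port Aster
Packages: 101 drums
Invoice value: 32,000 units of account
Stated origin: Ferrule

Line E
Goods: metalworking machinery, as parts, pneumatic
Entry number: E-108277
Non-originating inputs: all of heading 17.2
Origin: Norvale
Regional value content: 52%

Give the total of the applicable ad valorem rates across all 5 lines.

Line A: metalworking → 17.1; hydraulic → 17.1.2; new → 17.1.2.1. Scheduled 37%. Dorestad agreement on 17.1.2: CTH met → 21% available; preferential 21%. → 21%.
Line B: construction → 17.2; hand-operated → 17.2.3; as parts → 17.2.3.3. Scheduled 2%. No special measure applies. → 2%.
Line C: metalworking → 17.1; pneumatic → 17.1.1; reconditioned → 17.1.1.3. Scheduled 10%. quota on 17.1.1.3 open → in-quota 1%; Dorestad agreement on 17.1.2: 17.1.1.3 not covered. → 1%.
Line D: construction → 17.2; electrically operated → 17.2.1; as parts → 17.2.1.2. Scheduled 25%. No special measure applies. → 25%.
Line E: metalworking → 17.1; pneumatic → 17.1.1; as parts → 17.1.1.1. Scheduled 26%. Norvale agreement on 17.2.1: 17.1.1.1 not covered; Norvale agreement on 17.2.3.3: 17.1.1.1 not covered. → 26%.
Sum: 21% + 2% + 1% + 25% + 26% = 75%.

75%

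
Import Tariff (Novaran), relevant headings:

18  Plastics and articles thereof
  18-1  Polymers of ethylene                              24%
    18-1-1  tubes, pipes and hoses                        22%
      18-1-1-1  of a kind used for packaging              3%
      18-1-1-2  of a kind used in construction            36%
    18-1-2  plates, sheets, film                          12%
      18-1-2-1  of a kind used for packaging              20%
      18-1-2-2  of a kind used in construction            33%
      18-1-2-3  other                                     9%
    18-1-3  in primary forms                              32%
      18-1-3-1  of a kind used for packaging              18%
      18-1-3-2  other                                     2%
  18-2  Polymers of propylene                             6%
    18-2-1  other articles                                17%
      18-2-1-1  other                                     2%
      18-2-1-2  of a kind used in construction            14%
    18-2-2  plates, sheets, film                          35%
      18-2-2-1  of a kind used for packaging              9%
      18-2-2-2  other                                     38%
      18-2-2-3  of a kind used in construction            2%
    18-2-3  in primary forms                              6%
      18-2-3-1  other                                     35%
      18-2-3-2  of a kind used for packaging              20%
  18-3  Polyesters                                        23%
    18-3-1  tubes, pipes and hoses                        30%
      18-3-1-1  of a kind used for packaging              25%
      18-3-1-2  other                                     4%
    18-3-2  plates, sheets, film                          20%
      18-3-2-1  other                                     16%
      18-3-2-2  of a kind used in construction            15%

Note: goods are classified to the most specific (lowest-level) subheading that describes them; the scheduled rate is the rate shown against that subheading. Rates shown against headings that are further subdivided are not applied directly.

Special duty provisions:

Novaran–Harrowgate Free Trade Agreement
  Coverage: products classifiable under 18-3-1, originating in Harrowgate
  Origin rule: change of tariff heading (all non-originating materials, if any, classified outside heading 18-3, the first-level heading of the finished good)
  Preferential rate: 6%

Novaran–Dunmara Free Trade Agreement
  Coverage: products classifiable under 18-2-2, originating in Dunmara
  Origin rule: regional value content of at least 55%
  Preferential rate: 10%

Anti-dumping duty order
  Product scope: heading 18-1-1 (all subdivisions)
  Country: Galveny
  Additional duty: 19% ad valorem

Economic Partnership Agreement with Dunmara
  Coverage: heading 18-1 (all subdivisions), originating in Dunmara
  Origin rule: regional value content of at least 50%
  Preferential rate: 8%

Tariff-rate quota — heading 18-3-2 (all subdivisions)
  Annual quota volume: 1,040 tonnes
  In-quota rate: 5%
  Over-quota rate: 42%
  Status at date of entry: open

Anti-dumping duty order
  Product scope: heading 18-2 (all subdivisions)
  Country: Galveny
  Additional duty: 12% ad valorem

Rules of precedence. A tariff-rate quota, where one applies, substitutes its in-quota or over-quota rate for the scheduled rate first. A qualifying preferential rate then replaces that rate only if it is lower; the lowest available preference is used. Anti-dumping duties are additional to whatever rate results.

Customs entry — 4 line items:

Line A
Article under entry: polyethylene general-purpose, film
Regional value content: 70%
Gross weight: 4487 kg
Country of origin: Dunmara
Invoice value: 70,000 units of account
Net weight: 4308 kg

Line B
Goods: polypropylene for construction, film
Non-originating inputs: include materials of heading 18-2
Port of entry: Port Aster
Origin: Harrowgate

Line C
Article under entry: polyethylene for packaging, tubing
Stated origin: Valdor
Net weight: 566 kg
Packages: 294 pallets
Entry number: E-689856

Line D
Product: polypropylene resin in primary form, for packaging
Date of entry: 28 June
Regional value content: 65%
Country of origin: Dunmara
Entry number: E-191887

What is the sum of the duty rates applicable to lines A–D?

33%

Line A: polyethylene → 18-1; film → 18-1-2; general-purpose → 18-1-2-3. Scheduled 9%. Dunmara agreement on 18-2-2: 18-1-2-3 not covered; Dunmara agreement on 18-1: RVC ≥ 50% → 8% available; preferential 8%. → 8%.
Line B: polypropylene → 18-2; film → 18-2-2; for construction → 18-2-2-3. Scheduled 2%. Harrowgate agreement on 18-3-1: 18-2-2-3 not covered. → 2%.
Line C: polyethylene → 18-1; tubing → 18-1-1; for packaging → 18-1-1-1. Scheduled 3%. No special measure applies. → 3%.
Line D: polypropylene → 18-2; resin in primary form → 18-2-3; for packaging → 18-2-3-2. Scheduled 20%. Dunmara agreement on 18-2-2: 18-2-3-2 not covered; Dunmara agreement on 18-1: 18-2-3-2 not covered. → 20%.
Sum: 8% + 2% + 3% + 20% = 33%.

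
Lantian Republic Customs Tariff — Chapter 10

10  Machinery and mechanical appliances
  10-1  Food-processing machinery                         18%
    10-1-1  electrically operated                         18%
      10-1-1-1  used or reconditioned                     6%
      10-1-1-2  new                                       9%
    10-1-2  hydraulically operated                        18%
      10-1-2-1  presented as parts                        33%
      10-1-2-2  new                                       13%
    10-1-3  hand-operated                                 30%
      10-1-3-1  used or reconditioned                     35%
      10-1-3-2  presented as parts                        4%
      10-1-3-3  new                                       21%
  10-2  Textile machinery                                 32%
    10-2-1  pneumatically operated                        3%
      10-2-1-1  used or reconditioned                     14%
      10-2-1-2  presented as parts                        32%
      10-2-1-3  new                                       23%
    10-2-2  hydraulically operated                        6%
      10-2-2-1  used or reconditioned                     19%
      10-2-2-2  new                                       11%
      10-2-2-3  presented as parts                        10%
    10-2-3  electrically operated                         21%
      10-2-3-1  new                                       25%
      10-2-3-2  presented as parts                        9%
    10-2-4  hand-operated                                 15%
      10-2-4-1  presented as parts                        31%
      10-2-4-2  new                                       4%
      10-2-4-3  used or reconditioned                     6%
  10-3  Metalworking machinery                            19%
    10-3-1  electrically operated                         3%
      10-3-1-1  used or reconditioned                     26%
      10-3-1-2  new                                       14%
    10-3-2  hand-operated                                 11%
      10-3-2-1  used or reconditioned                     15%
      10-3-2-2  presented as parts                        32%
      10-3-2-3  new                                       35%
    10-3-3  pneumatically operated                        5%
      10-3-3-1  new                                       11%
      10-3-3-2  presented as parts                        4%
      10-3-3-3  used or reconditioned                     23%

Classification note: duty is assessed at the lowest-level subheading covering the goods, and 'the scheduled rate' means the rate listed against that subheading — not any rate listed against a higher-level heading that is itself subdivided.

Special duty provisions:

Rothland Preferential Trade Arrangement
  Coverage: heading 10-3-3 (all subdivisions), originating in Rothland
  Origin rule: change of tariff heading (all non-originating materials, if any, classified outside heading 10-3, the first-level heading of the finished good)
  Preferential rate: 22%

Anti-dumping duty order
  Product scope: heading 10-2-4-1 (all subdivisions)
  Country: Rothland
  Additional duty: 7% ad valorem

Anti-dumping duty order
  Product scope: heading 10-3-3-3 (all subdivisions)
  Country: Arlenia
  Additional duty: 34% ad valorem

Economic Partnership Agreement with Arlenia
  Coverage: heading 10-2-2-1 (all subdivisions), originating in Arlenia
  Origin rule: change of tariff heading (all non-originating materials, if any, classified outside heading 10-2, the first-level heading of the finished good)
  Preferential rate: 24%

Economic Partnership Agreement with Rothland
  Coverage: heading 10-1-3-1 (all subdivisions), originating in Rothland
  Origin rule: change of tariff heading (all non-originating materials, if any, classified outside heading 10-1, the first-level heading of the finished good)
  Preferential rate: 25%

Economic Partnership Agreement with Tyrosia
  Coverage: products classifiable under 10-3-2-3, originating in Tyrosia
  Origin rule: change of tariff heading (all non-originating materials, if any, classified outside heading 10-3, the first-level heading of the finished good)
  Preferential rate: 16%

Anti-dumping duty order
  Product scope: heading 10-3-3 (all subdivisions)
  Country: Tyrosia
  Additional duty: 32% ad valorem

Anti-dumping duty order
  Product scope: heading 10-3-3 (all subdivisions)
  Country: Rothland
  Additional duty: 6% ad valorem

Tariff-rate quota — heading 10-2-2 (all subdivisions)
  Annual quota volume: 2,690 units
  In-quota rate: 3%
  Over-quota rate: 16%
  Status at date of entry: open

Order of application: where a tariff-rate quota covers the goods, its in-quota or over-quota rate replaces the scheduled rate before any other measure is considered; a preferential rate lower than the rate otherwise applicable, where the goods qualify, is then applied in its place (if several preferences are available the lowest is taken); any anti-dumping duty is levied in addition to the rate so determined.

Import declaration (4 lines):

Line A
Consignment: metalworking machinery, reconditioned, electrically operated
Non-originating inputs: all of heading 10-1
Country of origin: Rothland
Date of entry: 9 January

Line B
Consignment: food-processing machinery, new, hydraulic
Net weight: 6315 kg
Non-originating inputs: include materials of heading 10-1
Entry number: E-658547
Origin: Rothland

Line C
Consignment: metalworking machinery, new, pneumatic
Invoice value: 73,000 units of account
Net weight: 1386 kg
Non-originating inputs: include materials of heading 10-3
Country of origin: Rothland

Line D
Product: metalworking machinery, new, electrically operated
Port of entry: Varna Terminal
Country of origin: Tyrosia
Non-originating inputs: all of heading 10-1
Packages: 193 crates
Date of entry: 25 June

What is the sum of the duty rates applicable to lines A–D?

Line A: metalworking → 10-3; electrically operated → 10-3-1; reconditioned → 10-3-1-1. Scheduled 26%. Rothland agreement on 10-3-3: 10-3-1-1 not covered; Rothland agreement on 10-1-3-1: 10-3-1-1 not covered. → 26%.
Line B: food-processing → 10-1; hydraulic → 10-1-2; new → 10-1-2-2. Scheduled 13%. Rothland agreement on 10-3-3: 10-1-2-2 not covered; Rothland agreement on 10-1-3-1: 10-1-2-2 not covered. → 13%.
Line C: metalworking → 10-3; pneumatic → 10-3-3; new → 10-3-3-1. Scheduled 11%. Rothland agreement on 10-3-3: CTH not met; Rothland agreement on 10-1-3-1: 10-3-3-1 not covered; anti-dumping (Rothland, 10-3-3): +6%; total 11% + 6% = 17%. → 17%.
Line D: metalworking → 10-3; electrically operated → 10-3-1; new → 10-3-1-2. Scheduled 14%. Tyrosia agreement on 10-3-2-3: 10-3-1-2 not covered. → 14%.
Sum: 26% + 13% + 17% + 14% = 70%.

70%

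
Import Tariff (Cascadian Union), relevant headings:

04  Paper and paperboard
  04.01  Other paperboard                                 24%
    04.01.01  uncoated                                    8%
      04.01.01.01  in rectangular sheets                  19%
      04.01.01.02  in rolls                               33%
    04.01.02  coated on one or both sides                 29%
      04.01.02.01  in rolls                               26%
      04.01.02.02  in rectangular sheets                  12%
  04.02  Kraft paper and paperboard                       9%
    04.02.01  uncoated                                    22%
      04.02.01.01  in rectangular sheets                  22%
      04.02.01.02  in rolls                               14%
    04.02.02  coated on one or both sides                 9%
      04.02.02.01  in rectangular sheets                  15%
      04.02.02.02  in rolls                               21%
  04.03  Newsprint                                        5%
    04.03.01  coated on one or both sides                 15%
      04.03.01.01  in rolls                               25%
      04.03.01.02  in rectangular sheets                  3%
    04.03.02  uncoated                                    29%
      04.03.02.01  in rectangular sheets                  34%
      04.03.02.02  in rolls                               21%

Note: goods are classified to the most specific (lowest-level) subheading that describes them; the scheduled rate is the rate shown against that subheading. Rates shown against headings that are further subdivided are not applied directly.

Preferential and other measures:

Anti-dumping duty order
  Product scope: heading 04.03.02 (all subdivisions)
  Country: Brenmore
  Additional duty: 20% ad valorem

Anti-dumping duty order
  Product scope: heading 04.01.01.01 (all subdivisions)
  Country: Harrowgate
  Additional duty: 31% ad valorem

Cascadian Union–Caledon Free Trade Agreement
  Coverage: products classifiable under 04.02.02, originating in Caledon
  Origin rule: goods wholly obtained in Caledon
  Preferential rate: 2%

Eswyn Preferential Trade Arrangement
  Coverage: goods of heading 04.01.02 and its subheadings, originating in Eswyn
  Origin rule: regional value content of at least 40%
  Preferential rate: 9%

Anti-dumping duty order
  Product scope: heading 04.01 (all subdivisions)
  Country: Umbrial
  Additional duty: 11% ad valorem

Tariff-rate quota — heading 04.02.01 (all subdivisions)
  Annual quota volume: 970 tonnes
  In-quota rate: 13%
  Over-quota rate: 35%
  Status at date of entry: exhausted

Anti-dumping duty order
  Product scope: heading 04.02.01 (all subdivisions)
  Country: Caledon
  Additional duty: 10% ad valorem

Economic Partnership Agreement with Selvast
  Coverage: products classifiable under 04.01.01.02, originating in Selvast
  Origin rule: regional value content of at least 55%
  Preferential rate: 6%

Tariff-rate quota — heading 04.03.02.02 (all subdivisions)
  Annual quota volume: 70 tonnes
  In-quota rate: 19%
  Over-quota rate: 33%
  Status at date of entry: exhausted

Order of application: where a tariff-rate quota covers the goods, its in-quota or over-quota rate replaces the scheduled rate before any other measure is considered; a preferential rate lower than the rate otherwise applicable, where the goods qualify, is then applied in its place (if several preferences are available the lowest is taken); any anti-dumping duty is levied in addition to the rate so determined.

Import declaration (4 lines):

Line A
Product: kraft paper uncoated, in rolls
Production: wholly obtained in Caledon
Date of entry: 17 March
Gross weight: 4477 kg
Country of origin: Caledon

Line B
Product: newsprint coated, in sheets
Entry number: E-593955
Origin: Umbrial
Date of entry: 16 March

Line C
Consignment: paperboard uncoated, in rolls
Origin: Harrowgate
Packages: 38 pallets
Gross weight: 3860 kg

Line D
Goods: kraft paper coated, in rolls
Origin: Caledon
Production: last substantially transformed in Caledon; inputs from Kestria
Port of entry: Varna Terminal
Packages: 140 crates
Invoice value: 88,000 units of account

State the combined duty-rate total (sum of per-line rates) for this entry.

Line A: kraft paper → 04.02; uncoated → 04.02.01; in rolls → 04.02.01.02. Scheduled 14%. quota on 04.02.01 exhausted → over-quota 35%; Caledon agreement on 04.02.02: 04.02.01.02 not covered; anti-dumping (Caledon, 04.02.01): +10%; total 35% + 10% = 45%. → 45%.
Line B: newsprint → 04.03; coated → 04.03.01; in sheets → 04.03.01.02. Scheduled 3%. No special measure applies. → 3%.
Line C: paperboard → 04.01; uncoated → 04.01.01; in rolls → 04.01.01.02. Scheduled 33%. No special measure applies. → 33%.
Line D: kraft paper → 04.02; coated → 04.02.02; in rolls → 04.02.02.02. Scheduled 21%. Caledon agreement on 04.02.02: not wholly obtained. → 21%.
Sum: 45% + 3% + 33% + 21% = 102%.

102%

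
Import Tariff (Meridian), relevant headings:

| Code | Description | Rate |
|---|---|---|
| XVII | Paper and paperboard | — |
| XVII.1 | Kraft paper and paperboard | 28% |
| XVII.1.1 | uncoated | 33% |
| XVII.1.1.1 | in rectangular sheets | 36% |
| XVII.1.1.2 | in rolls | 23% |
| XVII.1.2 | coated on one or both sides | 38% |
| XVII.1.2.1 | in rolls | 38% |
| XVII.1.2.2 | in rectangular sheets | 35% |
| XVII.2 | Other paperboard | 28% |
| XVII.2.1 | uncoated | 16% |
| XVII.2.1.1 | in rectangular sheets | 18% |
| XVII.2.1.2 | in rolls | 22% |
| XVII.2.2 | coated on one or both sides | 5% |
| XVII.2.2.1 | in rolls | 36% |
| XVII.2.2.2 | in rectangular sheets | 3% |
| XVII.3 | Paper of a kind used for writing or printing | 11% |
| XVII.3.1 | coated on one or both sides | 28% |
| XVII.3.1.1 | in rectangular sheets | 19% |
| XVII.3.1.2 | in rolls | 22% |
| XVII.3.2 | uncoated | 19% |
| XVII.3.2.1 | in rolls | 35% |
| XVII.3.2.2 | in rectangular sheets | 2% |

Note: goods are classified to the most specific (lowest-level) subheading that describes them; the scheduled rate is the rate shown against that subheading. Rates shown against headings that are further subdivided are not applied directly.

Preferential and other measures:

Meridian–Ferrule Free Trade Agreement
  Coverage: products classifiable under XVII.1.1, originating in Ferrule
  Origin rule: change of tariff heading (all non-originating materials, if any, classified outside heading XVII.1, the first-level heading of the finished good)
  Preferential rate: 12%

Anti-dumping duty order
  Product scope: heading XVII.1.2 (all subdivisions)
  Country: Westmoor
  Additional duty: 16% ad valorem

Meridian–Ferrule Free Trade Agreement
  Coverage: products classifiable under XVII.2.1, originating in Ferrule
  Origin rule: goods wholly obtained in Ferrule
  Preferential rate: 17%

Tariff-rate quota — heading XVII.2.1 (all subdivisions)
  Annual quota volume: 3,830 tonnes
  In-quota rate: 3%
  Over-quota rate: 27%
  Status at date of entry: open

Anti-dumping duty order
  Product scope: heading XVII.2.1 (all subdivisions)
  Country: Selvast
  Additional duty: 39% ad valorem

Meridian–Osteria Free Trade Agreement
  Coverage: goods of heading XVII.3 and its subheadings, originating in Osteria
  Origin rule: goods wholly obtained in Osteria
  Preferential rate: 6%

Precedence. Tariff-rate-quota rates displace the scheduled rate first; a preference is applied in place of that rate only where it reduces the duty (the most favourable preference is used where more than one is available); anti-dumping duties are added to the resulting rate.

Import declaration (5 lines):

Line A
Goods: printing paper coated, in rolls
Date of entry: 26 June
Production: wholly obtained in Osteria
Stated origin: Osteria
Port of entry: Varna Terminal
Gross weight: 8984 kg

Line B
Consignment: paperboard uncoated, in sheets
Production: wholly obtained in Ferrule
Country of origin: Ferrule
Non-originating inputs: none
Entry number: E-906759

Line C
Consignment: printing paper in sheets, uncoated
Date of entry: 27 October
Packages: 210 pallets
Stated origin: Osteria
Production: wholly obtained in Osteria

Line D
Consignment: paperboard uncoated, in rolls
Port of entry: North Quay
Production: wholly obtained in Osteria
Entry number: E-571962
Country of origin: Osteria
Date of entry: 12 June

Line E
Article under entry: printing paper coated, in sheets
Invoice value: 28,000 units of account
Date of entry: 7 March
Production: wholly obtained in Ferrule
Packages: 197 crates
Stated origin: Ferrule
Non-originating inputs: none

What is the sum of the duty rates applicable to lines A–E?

33%

Line A: printing paper → XVII.3; coated → XVII.3.1; in rolls → XVII.3.1.2. Scheduled 22%. Osteria agreement on XVII.3: wholly obtained → 6% available; preferential 6%. → 6%.
Line B: paperboard → XVII.2; uncoated → XVII.2.1; in sheets → XVII.2.1.1. Scheduled 18%. quota on XVII.2.1 open → in-quota 3%; Ferrule agreement on XVII.1.1: XVII.2.1.1 not covered; Ferrule agreement on XVII.2.1: wholly obtained → 17% available; preference 17% not lower than 3% → no reduction. → 3%.
Line C: printing paper → XVII.3; uncoated → XVII.3.2; in sheets → XVII.3.2.2. Scheduled 2%. Osteria agreement on XVII.3: wholly obtained → 6% available; preference 6% not lower than 2% → no reduction. → 2%.
Line D: paperboard → XVII.2; uncoated → XVII.2.1; in rolls → XVII.2.1.2. Scheduled 22%. quota on XVII.2.1 open → in-quota 3%; Osteria agreement on XVII.3: XVII.2.1.2 not covered. → 3%.
Line E: printing paper → XVII.3; coated → XVII.3.1; in sheets → XVII.3.1.1. Scheduled 19%. Ferrule agreement on XVII.1.1: XVII.3.1.1 not covered; Ferrule agreement on XVII.2.1: XVII.3.1.1 not covered. → 19%.
Sum: 6% + 3% + 2% + 3% + 19% = 33%.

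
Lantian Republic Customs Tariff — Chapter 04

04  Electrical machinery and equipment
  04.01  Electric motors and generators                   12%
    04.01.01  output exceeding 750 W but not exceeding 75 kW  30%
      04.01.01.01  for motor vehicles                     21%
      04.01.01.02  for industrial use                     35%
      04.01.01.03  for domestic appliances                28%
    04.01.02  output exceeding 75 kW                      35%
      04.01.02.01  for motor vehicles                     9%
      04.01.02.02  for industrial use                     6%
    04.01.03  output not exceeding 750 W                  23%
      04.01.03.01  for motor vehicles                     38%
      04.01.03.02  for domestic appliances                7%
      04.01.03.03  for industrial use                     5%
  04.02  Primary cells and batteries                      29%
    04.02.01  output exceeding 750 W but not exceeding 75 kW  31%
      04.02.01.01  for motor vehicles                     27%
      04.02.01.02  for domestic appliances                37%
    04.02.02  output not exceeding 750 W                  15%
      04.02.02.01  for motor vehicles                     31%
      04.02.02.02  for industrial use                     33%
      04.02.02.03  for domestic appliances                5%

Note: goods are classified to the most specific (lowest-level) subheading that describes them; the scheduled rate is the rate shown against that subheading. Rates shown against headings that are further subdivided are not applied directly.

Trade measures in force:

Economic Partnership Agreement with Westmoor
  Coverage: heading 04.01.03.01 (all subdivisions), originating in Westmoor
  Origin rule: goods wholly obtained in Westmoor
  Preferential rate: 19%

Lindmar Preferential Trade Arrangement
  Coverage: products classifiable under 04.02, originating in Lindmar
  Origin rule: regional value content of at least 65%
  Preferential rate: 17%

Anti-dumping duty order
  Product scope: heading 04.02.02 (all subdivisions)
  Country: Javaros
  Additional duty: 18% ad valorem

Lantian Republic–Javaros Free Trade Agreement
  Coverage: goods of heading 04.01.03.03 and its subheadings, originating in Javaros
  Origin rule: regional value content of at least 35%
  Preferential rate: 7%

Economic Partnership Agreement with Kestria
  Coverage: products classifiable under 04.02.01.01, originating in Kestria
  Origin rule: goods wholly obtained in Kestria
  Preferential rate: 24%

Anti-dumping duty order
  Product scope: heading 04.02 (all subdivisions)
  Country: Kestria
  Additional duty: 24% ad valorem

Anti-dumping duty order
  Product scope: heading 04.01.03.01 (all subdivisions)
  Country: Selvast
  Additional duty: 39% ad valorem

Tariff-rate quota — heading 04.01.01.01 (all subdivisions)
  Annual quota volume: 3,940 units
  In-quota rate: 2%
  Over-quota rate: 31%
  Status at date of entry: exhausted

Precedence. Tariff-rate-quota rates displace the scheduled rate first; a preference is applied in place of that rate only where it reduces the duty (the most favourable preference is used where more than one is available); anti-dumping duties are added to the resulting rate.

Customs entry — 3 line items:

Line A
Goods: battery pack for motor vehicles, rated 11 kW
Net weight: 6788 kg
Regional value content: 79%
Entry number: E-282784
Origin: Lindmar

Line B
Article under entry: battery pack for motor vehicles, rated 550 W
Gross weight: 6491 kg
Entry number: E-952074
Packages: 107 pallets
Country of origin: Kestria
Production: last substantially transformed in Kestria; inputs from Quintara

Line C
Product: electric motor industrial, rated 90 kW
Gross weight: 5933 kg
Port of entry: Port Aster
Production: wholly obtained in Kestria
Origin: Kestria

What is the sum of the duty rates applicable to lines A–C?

Line A: battery pack → 04.02; rated 11 kW → 04.02.01; for motor vehicles → 04.02.01.01. Scheduled 27%. Lindmar agreement on 04.02: RVC ≥ 65% → 17% available; preferential 17%. → 17%.
Line B: battery pack → 04.02; rated 550 W → 04.02.02; for motor vehicles → 04.02.02.01. Scheduled 31%. Kestria agreement on 04.02.01.01: 04.02.02.01 not covered; anti-dumping (Kestria, 04.02): +24%; total 31% + 24% = 55%. → 55%.
Line C: electric motor → 04.01; rated 90 kW → 04.01.02; industrial → 04.01.02.02. Scheduled 6%. Kestria agreement on 04.02.01.01: 04.01.02.02 not covered. → 6%.
Sum: 17% + 55% + 6% = 78%.

78%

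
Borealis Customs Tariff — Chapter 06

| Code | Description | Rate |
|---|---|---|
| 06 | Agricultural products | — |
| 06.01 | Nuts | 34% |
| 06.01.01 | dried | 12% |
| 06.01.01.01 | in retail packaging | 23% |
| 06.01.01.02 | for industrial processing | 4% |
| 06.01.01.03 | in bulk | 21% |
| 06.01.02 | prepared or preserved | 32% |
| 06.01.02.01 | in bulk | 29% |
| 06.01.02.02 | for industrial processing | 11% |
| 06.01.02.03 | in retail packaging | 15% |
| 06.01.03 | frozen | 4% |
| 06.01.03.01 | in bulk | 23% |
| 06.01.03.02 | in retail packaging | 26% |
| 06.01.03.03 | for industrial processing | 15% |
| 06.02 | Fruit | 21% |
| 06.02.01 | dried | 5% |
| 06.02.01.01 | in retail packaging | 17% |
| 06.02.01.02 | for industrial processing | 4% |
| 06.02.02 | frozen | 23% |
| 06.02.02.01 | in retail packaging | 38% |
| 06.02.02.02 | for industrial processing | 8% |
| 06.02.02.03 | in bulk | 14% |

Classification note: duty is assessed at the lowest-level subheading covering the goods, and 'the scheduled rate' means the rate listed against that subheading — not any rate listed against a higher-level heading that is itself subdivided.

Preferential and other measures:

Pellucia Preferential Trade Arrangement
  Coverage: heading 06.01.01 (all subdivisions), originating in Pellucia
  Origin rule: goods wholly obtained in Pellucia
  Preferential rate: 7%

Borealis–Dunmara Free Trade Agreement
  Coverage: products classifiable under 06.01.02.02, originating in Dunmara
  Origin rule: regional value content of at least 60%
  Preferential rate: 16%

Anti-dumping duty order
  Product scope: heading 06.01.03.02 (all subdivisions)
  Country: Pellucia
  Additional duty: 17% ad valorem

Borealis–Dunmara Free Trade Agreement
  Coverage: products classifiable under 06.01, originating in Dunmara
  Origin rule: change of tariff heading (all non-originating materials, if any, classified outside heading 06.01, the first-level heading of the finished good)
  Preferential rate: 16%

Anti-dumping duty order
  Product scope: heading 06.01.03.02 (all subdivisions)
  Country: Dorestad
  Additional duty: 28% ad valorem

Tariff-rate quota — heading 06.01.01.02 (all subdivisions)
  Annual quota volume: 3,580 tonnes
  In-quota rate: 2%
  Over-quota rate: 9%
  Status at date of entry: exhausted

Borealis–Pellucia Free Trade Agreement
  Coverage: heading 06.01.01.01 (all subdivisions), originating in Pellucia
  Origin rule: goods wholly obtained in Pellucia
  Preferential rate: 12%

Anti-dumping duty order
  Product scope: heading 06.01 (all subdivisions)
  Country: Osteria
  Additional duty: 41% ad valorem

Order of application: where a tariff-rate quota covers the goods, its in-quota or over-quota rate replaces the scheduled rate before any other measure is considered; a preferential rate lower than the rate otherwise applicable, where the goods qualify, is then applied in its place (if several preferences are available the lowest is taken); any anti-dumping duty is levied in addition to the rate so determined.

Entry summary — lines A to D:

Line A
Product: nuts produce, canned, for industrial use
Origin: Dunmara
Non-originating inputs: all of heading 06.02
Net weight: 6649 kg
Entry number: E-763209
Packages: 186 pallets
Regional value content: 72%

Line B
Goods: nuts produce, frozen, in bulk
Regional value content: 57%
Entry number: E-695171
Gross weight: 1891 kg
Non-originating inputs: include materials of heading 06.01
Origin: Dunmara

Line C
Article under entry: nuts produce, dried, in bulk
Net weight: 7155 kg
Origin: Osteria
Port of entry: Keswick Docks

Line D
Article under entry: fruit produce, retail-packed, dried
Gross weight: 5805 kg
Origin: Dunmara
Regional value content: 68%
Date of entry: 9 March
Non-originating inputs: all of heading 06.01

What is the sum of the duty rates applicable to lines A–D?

113%

Line A: nuts → 06.01; canned → 06.01.02; for industrial use → 06.01.02.02. Scheduled 11%. Dunmara agreement on 06.01.02.02: RVC ≥ 60% → 16% available; Dunmara agreement on 06.01: CTH met → 16% available; preference 16% not lower than 11% → no reduction. → 11%.
Line B: nuts → 06.01; frozen → 06.01.03; in bulk → 06.01.03.01. Scheduled 23%. Dunmara agreement on 06.01.02.02: 06.01.03.01 not covered; Dunmara agreement on 06.01: CTH not met. → 23%.
Line C: nuts → 06.01; dried → 06.01.01; in bulk → 06.01.01.03. Scheduled 21%. anti-dumping (Osteria, 06.01): +41%; total 21% + 41% = 62%. → 62%.
Line D: fruit → 06.02; dried → 06.02.01; retail-packed → 06.02.01.01. Scheduled 17%. Dunmara agreement on 06.01.02.02: 06.02.01.01 not covered; Dunmara agreement on 06.01: 06.02.01.01 not covered. → 17%.
Sum: 11% + 23% + 62% + 17% = 113%.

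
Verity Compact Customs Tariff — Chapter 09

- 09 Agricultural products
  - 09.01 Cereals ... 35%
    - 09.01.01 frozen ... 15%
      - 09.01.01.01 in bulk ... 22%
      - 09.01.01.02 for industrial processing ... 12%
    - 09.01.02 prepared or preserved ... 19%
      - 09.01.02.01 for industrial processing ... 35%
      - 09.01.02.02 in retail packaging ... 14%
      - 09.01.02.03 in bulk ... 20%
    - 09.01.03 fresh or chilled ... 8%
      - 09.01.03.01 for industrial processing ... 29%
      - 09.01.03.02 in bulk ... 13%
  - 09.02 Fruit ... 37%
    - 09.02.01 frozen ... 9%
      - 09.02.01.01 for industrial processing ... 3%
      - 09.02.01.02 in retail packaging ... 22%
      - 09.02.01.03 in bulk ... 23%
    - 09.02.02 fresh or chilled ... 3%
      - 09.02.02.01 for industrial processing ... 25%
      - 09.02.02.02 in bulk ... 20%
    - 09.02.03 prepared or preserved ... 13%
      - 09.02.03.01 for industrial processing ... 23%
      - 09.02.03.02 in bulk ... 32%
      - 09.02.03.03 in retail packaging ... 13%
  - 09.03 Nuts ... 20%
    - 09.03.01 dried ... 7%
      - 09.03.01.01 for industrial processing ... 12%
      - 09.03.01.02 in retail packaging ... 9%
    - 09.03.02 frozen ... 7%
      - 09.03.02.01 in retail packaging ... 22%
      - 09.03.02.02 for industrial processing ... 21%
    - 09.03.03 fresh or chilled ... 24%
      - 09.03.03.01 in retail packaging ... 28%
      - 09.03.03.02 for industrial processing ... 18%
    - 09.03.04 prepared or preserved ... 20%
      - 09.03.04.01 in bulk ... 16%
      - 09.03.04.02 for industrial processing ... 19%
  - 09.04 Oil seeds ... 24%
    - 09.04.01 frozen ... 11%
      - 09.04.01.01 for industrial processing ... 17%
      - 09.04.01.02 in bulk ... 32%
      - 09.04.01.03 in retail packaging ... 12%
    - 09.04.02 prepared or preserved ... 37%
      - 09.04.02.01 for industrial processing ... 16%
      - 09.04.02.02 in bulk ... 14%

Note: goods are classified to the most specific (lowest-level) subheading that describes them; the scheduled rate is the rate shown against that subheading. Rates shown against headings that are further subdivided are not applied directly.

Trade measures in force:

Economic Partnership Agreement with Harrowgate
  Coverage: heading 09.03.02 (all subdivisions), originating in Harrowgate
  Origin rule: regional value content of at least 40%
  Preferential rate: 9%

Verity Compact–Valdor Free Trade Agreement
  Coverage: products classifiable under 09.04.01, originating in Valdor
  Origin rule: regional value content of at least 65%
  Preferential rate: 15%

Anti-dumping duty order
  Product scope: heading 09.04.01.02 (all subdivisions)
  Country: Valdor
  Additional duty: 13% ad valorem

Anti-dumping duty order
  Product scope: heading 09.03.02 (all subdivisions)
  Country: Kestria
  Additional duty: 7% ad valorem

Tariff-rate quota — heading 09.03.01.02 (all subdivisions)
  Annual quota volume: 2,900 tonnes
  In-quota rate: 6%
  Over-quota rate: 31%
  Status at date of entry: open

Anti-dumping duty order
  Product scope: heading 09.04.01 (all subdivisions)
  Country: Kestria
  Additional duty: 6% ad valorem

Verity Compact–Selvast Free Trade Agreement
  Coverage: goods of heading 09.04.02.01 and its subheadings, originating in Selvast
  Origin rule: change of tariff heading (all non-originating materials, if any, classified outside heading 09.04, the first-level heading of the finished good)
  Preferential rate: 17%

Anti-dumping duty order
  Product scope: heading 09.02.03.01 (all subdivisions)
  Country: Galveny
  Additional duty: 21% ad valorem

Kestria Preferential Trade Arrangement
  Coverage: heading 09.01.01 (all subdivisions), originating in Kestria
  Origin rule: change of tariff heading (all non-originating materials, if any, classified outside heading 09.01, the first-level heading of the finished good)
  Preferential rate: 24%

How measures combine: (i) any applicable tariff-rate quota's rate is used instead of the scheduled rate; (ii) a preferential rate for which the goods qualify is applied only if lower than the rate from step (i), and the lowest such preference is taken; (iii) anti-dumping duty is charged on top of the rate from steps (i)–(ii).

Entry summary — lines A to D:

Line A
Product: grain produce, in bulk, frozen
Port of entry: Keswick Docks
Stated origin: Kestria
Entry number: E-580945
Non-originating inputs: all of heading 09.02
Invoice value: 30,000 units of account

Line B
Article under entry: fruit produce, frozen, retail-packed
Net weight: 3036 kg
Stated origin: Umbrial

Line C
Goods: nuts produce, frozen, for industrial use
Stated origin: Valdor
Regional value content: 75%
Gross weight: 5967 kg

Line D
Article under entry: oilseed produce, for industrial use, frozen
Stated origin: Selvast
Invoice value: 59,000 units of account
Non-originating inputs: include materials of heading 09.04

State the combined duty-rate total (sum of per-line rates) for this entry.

Line A: grain → 09.01; frozen → 09.01.01; in bulk → 09.01.01.01. Scheduled 22%. Kestria agreement on 09.01.01: CTH met → 24% available; preference 24% not lower than 22% → no reduction. → 22%.
Line B: fruit → 09.02; frozen → 09.02.01; retail-packed → 09.02.01.02. Scheduled 22%. No special measure applies. → 22%.
Line C: nuts → 09.03; frozen → 09.03.02; for industrial use → 09.03.02.02. Scheduled 21%. Valdor agreement on 09.04.01: 09.03.02.02 not covered. → 21%.
Line D: oilseed → 09.04; frozen → 09.04.01; for industrial use → 09.04.01.01. Scheduled 17%. Selvast agreement on 09.04.02.01: 09.04.01.01 not covered. → 17%.
Sum: 22% + 22% + 21% + 17% = 82%.

82%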